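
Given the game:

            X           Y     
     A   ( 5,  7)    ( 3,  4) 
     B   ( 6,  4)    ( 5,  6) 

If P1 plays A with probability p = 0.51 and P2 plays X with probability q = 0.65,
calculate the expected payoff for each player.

E[P1] = 4.9615, E[P2] = 5.3375

Work:
E[P1] = p·q·π₁(A,X) + p·(1-q)·π₁(A,Y) + (1-p)·q·π₁(B,X) + (1-p)·(1-q)·π₁(B,Y)
= 0.51·0.65·5 + 0.51·0.35·3 + 0.49·0.65·6 + 0.49·0.35·5
= 4.9615

E[P2] = 5.3375 (similar calculation)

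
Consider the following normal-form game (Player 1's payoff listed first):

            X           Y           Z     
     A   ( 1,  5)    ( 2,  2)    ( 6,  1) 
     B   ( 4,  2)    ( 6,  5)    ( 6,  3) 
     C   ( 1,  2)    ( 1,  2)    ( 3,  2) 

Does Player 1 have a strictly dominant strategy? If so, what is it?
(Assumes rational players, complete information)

No strictly dominant strategy exists for Player 1

Work:
A strategy strictly dominates another if it gives a strictly higher payoff against every opponent action. Compare each pair of P1's strategies column-by-column:
  A vs B: [1 vs 4, 2 vs 6, 6 vs 6] → A does not strictly dominate B (column X: 1 ≤ 4)
  A vs C: [1 vs 1, 2 vs 1, 6 vs 3] → A does not strictly dominate C (column X: 1 ≤ 1)
  B vs A: [4 vs 1, 6 vs 2, 6 vs 6] → B does not strictly dominate A (column Z: 6 ≤ 6)
  B vs C: [4 vs 1, 6 vs 1, 6 vs 3] → B strictly dominates C
  C vs A: [1 vs 1, 1 vs 2, 3 vs 6] → C does not strictly dominate A (column X: 1 ≤ 1)
  C vs B: [1 vs 4, 1 vs 6, 3 vs 6] → C does not strictly dominate B (column X: 1 ≤ 4)
No single strategy strictly dominates all others → no strictly dominant strategy.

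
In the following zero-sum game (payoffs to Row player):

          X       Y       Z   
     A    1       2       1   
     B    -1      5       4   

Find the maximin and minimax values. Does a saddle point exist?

Maximin = 1, Minimax = 1, Saddle: True

Work:
Row minimums: [1, -1] → maximin = 1
Column maximums: [1, 5, 4] → minimax = 1
Saddle point exists! Game value = 1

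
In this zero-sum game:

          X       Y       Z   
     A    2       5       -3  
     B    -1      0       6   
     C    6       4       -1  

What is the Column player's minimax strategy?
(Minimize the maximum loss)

Column should play Y, value = 5

Work:
Column player minimizes Row's maximum payoff:
Column X: max payoff to Row = 6
Column Y: max payoff to Row = 5
Column Z: max payoff to Row = 6
Minimum is 5, achieved by column Y.
Minimax strategy: Y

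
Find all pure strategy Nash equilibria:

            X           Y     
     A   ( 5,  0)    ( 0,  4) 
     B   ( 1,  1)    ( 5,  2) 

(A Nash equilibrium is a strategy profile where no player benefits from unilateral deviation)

Nash equilibrium: (B, Y)

Work:
Best responses:
  P1 vs X: payoffs [5, 1] → best response A (payoff 5)
  P1 vs Y: payoffs [0, 5] → best response B (payoff 5)
  P2 vs A: payoffs [0, 4] → best response Y (payoff 4)
  P2 vs B: payoffs [1, 2] → best response Y (payoff 2)
Mutual best responses: (B,Y) → Nash equilibria.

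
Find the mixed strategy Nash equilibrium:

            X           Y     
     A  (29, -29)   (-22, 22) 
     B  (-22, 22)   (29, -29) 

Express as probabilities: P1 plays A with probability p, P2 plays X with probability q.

p = 0.5, q = 0.5

Work:
Find probabilities that make opponent indifferent:
P2 chooses q to make P1 indifferent between A and B
P1 chooses p to make P2 indifferent between X and Y
Mixed NE: P1 plays (A: 0.5, B: 0.5), P2 plays (X: 0.5, Y: 0.5)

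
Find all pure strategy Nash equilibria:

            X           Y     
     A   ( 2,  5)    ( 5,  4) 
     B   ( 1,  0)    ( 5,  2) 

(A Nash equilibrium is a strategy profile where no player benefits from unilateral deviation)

Nash equilibrium: (A, X), (B, Y)

Work:
Best responses:
  P1 vs X: payoffs [2, 1] → best response A (payoff 2)
  P1 vs Y: payoffs [5, 5] → best response A/B (payoff 5)
  P2 vs A: payoffs [5, 4] → best response X (payoff 5)
  P2 vs B: payoffs [0, 2] → best response Y (payoff 2)
Mutual best responses: (A,X), (B,Y) → Nash equilibria.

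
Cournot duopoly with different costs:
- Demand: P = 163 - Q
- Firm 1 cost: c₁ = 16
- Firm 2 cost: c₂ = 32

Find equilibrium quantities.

q₁* = 54.33, q₂* = 38.33

Work:
Reaction: q₁ = (163 - 16 - q₂)/2
Reaction: q₂ = (163 - 32 - q₁)/2
Solve simultaneously:
q₁* = (163 - 2×16 + 32)/3 = 54.33
q₂* = (163 - 2×32 + 16)/3 = 38.33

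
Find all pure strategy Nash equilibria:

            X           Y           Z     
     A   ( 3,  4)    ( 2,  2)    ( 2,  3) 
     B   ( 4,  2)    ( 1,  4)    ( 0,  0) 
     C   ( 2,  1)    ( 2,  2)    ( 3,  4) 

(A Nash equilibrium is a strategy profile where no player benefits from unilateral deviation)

Nash equilibrium: (C, Z)

Work:
Best responses:
  P1 vs X: payoffs [3, 4, 2] → best response B (payoff 4)
  P1 vs Y: payoffs [2, 1, 2] → best response A/C (payoff 2)
  P1 vs Z: payoffs [2, 0, 3] → best response C (payoff 3)
  P2 vs A: payoffs [4, 2, 3] → best response X (payoff 4)
  P2 vs B: payoffs [2, 4, 0] → best response Y (payoff 4)
  P2 vs C: payoffs [1, 2, 4] → best response Z (payoff 4)
Mutual best responses: (C,Z) → Nash equilibria.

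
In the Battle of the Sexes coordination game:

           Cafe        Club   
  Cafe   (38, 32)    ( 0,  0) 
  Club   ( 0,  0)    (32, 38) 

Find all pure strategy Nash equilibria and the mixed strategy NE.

Pure NE: (Cafe, Cafe) and (Club, Club); Mixed NE: p = 0.5429, q = 0.4571

Work:
Check pure NE:
(Cafe, Cafe): (38, 32) - no unilateral deviation beneficial
(Club, Club): (32, 38) - no unilateral deviation beneficial
Mixed NE: P1 plays Cafe with p = 0.5429, P2 plays Cafe with q = 0.4571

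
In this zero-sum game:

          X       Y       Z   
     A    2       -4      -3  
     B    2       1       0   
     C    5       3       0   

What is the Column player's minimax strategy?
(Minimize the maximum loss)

Column should play Z, value = 0

Work:
Column player minimizes Row's maximum payoff:
Column X: max payoff to Row = 5
Column Y: max payoff to Row = 3
Column Z: max payoff to Row = 0
Minimum is 0, achieved by column Z.
Minimax strategy: Z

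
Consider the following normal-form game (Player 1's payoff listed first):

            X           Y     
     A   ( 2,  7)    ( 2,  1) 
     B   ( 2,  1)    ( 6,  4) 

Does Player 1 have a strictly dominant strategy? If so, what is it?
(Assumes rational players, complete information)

No strictly dominant strategy exists for Player 1

Work:
A strategy strictly dominates another if it gives a strictly higher payoff against every opponent action. Compare each pair of P1's strategies column-by-column:
  A vs B: [2 vs 2, 2 vs 6] → A does not strictly dominate B (column X: 2 ≤ 2)
  B vs A: [2 vs 2, 6 vs 2] → B does not strictly dominate A (column X: 2 ≤ 2)
No single strategy strictly dominates all others → no strictly dominant strategy.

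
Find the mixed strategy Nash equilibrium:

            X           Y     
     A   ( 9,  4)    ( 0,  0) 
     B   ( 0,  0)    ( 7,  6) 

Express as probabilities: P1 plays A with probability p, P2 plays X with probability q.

p = 0.6, q = 0.4375

Work:
Find probabilities that make opponent indifferent:
P2 chooses q to make P1 indifferent between A and B
P1 chooses p to make P2 indifferent between X and Y
Mixed NE: P1 plays (A: 0.6, B: 0.4), P2 plays (X: 0.4375, Y: 0.5625)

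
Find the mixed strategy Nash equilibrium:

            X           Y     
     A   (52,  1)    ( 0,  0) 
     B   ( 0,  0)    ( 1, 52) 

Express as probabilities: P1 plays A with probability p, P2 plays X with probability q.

p = 0.9811, q = 0.0189

Work:
Find probabilities that make opponent indifferent:
P2 chooses q to make P1 indifferent between A and B
P1 chooses p to make P2 indifferent between X and Y
Mixed NE: P1 plays (A: 0.9811, B: 0.0189), P2 plays (X: 0.0189, Y: 0.9811)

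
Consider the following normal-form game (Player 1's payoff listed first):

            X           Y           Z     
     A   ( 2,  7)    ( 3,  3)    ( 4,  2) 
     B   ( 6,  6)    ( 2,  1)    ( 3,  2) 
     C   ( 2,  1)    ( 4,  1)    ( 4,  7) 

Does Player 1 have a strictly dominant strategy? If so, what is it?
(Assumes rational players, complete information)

No strictly dominant strategy exists for Player 1

Work:
A strategy strictly dominates another if it gives a strictly higher payoff against every opponent action. Compare each pair of P1's strategies column-by-column:
  A vs B: [2 vs 6, 3 vs 2, 4 vs 3] → A does not strictly dominate B (column X: 2 ≤ 6)
  A vs C: [2 vs 2, 3 vs 4, 4 vs 4] → A does not strictly dominate C (column X: 2 ≤ 2)
  B vs A: [6 vs 2, 2 vs 3, 3 vs 4] → B does not strictly dominate A (column Y: 2 ≤ 3)
  B vs C: [6 vs 2, 2 vs 4, 3 vs 4] → B does not strictly dominate C (column Y: 2 ≤ 4)
  C vs A: [2 vs 2, 4 vs 3, 4 vs 4] → C does not strictly dominate A (column X: 2 ≤ 2)
  C vs B: [2 vs 6, 4 vs 2, 4 vs 3] → C does not strictly dominate B (column X: 2 ≤ 6)
No single strategy strictly dominates all others → no strictly dominant strategy.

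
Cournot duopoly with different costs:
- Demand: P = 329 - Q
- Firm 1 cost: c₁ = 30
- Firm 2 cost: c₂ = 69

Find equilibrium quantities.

q₁* = 112.67, q₂* = 73.67

Work:
Reaction: q₁ = (329 - 30 - q₂)/2
Reaction: q₂ = (329 - 69 - q₁)/2
Solve simultaneously:
q₁* = (329 - 2×30 + 69)/3 = 112.67
q₂* = (329 - 2×69 + 30)/3 = 73.67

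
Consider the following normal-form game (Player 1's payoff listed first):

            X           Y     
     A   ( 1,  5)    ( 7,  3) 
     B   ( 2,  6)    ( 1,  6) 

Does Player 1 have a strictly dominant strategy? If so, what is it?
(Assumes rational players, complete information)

No strictly dominant strategy exists for Player 1

Work:
A strategy strictly dominates another if it gives a strictly higher payoff against every opponent action. Compare each pair of P1's strategies column-by-column:
  A vs B: [1 vs 2, 7 vs 1] → A does not strictly dominate B (column X: 1 ≤ 2)
  B vs A: [2 vs 1, 1 vs 7] → B does not strictly dominate A (column Y: 1 ≤ 7)
No single strategy strictly dominates all others → no strictly dominant strategy.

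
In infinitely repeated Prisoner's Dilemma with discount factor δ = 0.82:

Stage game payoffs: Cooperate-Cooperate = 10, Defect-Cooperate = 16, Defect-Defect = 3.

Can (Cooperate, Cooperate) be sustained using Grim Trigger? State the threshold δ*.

δ* = 0.4615; since δ = 0.82 ≥ 0.4615, cooperation can be sustained

Work:
For Grim Trigger:
Cooperate forever: 10/(1-δ)
Defect then punished: 16 + 3·δ/(1-δ)
Need: 10/(1-δ) ≥ 16 + 3·δ/(1-δ)
Solving: δ ≥ (T-R)/(T-P) = (16-10)/(16-3) = 0.4615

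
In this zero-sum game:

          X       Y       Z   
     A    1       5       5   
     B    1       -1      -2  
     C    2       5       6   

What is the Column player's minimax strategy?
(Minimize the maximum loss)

Column should play X, value = 2

Work:
Column player minimizes Row's maximum payoff:
Column X: max payoff to Row = 2
Column Y: max payoff to Row = 5
Column Z: max payoff to Row = 6
Minimum is 2, achieved by column X.
Minimax strategy: X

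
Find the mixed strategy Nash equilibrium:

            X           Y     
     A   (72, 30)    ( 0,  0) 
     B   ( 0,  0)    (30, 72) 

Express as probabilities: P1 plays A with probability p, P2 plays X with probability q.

p = 0.7059, q = 0.2941

Work:
Find probabilities that make opponent indifferent:
P2 chooses q to make P1 indifferent between A and B
P1 chooses p to make P2 indifferent between X and Y
Mixed NE: P1 plays (A: 0.7059, B: 0.2941), P2 plays (X: 0.2941, Y: 0.7059)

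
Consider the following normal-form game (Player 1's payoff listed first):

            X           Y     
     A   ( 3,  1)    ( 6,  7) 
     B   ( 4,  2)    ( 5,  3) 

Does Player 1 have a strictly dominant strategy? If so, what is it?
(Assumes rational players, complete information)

No strictly dominant strategy exists for Player 1

Work:
A strategy strictly dominates another if it gives a strictly higher payoff against every opponent action. Compare each pair of P1's strategies column-by-column:
  A vs B: [3 vs 4, 6 vs 5] → A does not strictly dominate B (column X: 3 ≤ 4)
  B vs A: [4 vs 3, 5 vs 6] → B does not strictly dominate A (column Y: 5 ≤ 6)
No single strategy strictly dominates all others → no strictly dominant strategy.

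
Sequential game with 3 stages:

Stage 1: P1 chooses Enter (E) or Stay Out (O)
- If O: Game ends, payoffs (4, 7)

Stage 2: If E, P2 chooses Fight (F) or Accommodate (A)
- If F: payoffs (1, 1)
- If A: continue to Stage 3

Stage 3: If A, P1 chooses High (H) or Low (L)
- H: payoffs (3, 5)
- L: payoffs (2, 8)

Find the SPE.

SPE: (O, A, H); Outcome (4, 7)

Work:
Stage 3: P1 chooses H (3 vs 2)
Stage 2: P2: F->1, A->5 (anticipating H). Choose A
Stage 1: P1: O->4, E->3 (anticipating A, H). Choose O
SPE path: O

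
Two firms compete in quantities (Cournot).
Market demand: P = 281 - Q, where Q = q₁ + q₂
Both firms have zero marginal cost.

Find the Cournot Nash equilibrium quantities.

q₁* = q₂* = 93.67; P* = 93.67

Work:
Profit: π_i = P·q_i = (a - q_i - q_j)·q_i
FOC: ∂π_i/∂q_i = a - 2q_i - q_j = 0
Reaction function: q_i = (281 - q_j)/2
Symmetry: q* = 281/3 = 93.67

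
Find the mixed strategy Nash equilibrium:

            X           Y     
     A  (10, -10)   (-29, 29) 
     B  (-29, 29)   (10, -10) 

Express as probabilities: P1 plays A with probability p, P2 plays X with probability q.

p = 0.5, q = 0.5

Work:
Find probabilities that make opponent indifferent:
P2 chooses q to make P1 indifferent between A and B
P1 chooses p to make P2 indifferent between X and Y
Mixed NE: P1 plays (A: 0.5, B: 0.5), P2 plays (X: 0.5, Y: 0.5)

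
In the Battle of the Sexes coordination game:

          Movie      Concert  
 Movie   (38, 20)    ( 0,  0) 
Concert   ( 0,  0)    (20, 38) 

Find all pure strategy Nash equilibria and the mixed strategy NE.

Pure NE: (Movie, Movie) and (Concert, Concert); Mixed NE: p = 0.6552, q = 0.3448

Work:
Check pure NE:
(Movie, Movie): (38, 20) - no unilateral deviation beneficial
(Concert, Concert): (20, 38) - no unilateral deviation beneficial
Mixed NE: P1 plays Movie with p = 0.6552, P2 plays Movie with q = 0.3448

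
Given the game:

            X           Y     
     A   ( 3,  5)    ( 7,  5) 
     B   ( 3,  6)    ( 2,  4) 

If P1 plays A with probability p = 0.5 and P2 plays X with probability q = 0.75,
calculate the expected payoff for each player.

E[P1] = 3.375, E[P2] = 5.25

Work:
E[P1] = p·q·π₁(A,X) + p·(1-q)·π₁(A,Y) + (1-p)·q·π₁(B,X) + (1-p)·(1-q)·π₁(B,Y)
= 0.5·0.75·3 + 0.5·0.25·7 + 0.5·0.75·3 + 0.5·0.25·2
= 3.375

E[P2] = 5.25 (similar calculation)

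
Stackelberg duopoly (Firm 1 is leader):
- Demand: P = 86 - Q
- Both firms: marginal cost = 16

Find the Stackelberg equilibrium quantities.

q₁* (leader) = 35.0, q₂* (follower) = 17.5

Work:
Follower's reaction: q₂ = (a - c - q₁)/2
Leader substitutes: π₁ = q₁·(a - q₁ - (a-c-q₁)/2 - c)
FOC: q₁* = (86 - 16)/2 = 35.00
Then: q₂* = (86 - 16 - 35.0)/2 = 17.50
Leader has first-mover advantage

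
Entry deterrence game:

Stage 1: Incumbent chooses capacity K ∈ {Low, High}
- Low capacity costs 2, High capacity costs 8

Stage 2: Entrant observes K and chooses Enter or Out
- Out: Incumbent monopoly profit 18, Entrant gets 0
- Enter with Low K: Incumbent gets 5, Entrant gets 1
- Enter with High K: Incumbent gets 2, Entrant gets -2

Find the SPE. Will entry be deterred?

SPE: (High, Enter|Low, Out|High); Entry deterred. Incumbent net profit = 10

Work:
After Low K: Entrant enters (1 > 0)
After High K: Entrant stays out (-2 < 0)
Incumbent: Low → 5−2=3, High → 18−8=10
Incumbent chooses High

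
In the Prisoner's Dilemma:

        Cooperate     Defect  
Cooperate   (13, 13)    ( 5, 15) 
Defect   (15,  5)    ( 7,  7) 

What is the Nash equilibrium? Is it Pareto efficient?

(Defect, Defect) is NE; not Pareto efficient

Work:
Defect dominates Cooperate for both players:
If P2 cooperates: Defect (15) > Cooperate (13)
If P2 defects: Defect (7) > Cooperate (5)
NE: (Defect, Defect) with payoff (7, 7)
But (Cooperate, Cooperate) = (13, 13) Pareto dominates (7, 7)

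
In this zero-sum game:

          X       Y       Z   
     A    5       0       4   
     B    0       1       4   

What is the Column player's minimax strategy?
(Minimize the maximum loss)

Column should play Y, value = 1

Work:
Column player minimizes Row's maximum payoff:
Column X: max payoff to Row = 5
Column Y: max payoff to Row = 1
Column Z: max payoff to Row = 4
Minimum is 1, achieved by column Y.
Minimax strategy: Y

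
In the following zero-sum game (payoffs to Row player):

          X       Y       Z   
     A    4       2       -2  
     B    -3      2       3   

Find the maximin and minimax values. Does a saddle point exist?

Maximin = -2, Minimax = 2, Saddle: False

Work:
Row minimums: [-2, -3] → maximin = -2
Column maximums: [4, 2, 3] → minimax = 2
No saddle point (maximin ≠ minimax). Mixed strategy needed.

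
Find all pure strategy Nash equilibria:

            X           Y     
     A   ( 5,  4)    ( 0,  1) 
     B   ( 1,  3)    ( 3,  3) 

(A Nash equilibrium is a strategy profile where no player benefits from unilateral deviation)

Nash equilibrium: (A, X), (B, Y)

Work:
Best responses:
  P1 vs X: payoffs [5, 1] → best response A (payoff 5)
  P1 vs Y: payoffs [0, 3] → best response B (payoff 3)
  P2 vs A: payoffs [4, 1] → best response X (payoff 4)
  P2 vs B: payoffs [3, 3] → best response X/Y (payoff 3)
Mutual best responses: (A,X), (B,Y) → Nash equilibria.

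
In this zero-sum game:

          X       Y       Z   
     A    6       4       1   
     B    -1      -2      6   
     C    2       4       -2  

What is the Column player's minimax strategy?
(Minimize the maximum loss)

Column should play Y, value = 4

Work:
Column player minimizes Row's maximum payoff:
Column X: max payoff to Row = 6
Column Y: max payoff to Row = 4
Column Z: max payoff to Row = 6
Minimum is 4, achieved by column Y.
Minimax strategy: Y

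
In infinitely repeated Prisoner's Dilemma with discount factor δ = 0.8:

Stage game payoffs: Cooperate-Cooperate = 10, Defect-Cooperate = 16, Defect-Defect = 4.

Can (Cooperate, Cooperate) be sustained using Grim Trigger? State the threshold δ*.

δ* = 0.5; since δ = 0.8 ≥ 0.5, cooperation can be sustained

Work:
For Grim Trigger:
Cooperate forever: 10/(1-δ)
Defect then punished: 16 + 4·δ/(1-δ)
Need: 10/(1-δ) ≥ 16 + 4·δ/(1-δ)
Solving: δ ≥ (T-R)/(T-P) = (16-10)/(16-4) = 0.5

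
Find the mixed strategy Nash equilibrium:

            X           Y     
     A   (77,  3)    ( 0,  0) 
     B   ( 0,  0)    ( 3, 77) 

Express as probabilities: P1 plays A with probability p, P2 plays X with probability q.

p = 0.9625, q = 0.0375

Work:
Find probabilities that make opponent indifferent:
P2 chooses q to make P1 indifferent between A and B
P1 chooses p to make P2 indifferent between X and Y
Mixed NE: P1 plays (A: 0.9625, B: 0.0375), P2 plays (X: 0.0375, Y: 0.9625)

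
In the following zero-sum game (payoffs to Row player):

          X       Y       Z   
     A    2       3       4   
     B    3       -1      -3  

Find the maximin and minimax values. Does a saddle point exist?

Maximin = 2, Minimax = 3, Saddle: False

Work:
Row minimums: [2, -3] → maximin = 2
Column maximums: [3, 3, 4] → minimax = 3
No saddle point (maximin ≠ minimax). Mixed strategy needed.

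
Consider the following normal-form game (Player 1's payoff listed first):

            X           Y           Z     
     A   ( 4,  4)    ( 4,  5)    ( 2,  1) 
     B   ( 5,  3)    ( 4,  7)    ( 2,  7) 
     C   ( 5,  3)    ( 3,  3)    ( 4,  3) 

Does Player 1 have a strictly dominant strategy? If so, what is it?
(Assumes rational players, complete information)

No strictly dominant strategy exists for Player 1

Work:
A strategy strictly dominates another if it gives a strictly higher payoff against every opponent action. Compare each pair of P1's strategies column-by-column:
  A vs B: [4 vs 5, 4 vs 4, 2 vs 2] → A does not strictly dominate B (column X: 4 ≤ 5)
  A vs C: [4 vs 5, 4 vs 3, 2 vs 4] → A does not strictly dominate C (column X: 4 ≤ 5)
  B vs A: [5 vs 4, 4 vs 4, 2 vs 2] → B does not strictly dominate A (column Y: 4 ≤ 4)
  B vs C: [5 vs 5, 4 vs 3, 2 vs 4] → B does not strictly dominate C (column X: 5 ≤ 5)
  C vs A: [5 vs 4, 3 vs 4, 4 vs 2] → C does not strictly dominate A (column Y: 3 ≤ 4)
  C vs B: [5 vs 5, 3 vs 4, 4 vs 2] → C does not strictly dominate B (column X: 5 ≤ 5)
No single strategy strictly dominates all others → no strictly dominant strategy.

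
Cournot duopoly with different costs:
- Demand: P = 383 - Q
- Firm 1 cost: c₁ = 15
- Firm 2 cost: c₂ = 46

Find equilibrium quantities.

q₁* = 133.0, q₂* = 102.0

Work:
Reaction: q₁ = (383 - 15 - q₂)/2
Reaction: q₂ = (383 - 46 - q₁)/2
Solve simultaneously:
q₁* = (383 - 2×15 + 46)/3 = 133.0
q₂* = (383 - 2×46 + 15)/3 = 102.0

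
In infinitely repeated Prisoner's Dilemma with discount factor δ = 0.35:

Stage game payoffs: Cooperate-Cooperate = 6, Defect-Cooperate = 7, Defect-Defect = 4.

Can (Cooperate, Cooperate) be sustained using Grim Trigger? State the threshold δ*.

δ* = 0.3333; since δ = 0.35 ≥ 0.3333, cooperation can be sustained

Work:
For Grim Trigger:
Cooperate forever: 6/(1-δ)
Defect then punished: 7 + 4·δ/(1-δ)
Need: 6/(1-δ) ≥ 7 + 4·δ/(1-δ)
Solving: δ ≥ (T-R)/(T-P) = (7-6)/(7-4) = 0.3333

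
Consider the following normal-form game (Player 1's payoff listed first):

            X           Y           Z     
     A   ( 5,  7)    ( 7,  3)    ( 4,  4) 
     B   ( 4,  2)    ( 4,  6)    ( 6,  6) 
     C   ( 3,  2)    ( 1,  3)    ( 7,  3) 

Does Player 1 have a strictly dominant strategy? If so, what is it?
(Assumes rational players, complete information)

No strictly dominant strategy exists for Player 1

Work:
A strategy strictly dominates another if it gives a strictly higher payoff against every opponent action. Compare each pair of P1's strategies column-by-column:
  A vs B: [5 vs 4, 7 vs 4, 4 vs 6] → A does not strictly dominate B (column Z: 4 ≤ 6)
  A vs C: [5 vs 3, 7 vs 1, 4 vs 7] → A does not strictly dominate C (column Z: 4 ≤ 7)
  B vs A: [4 vs 5, 4 vs 7, 6 vs 4] → B does not strictly dominate A (column X: 4 ≤ 5)
  B vs C: [4 vs 3, 4 vs 1, 6 vs 7] → B does not strictly dominate C (column Z: 6 ≤ 7)
  C vs A: [3 vs 5, 1 vs 7, 7 vs 4] → C does not strictly dominate A (column X: 3 ≤ 5)
  C vs B: [3 vs 4, 1 vs 4, 7 vs 6] → C does not strictly dominate B (column X: 3 ≤ 4)
No single strategy strictly dominates all others → no strictly dominant strategy.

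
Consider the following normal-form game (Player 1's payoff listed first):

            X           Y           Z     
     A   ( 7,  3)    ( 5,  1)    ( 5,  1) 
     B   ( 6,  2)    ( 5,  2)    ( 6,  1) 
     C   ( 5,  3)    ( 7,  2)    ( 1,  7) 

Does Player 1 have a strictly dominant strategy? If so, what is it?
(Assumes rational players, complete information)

No strictly dominant strategy exists for Player 1

Work:
A strategy strictly dominates another if it gives a strictly higher payoff against every opponent action. Compare each pair of P1's strategies column-by-column:
  A vs B: [7 vs 6, 5 vs 5, 5 vs 6] → A does not strictly dominate B (column Y: 5 ≤ 5)
  A vs C: [7 vs 5, 5 vs 7, 5 vs 1] → A does not strictly dominate C (column Y: 5 ≤ 7)
  B vs A: [6 vs 7, 5 vs 5, 6 vs 5] → B does not strictly dominate A (column X: 6 ≤ 7)
  B vs C: [6 vs 5, 5 vs 7, 6 vs 1] → B does not strictly dominate C (column Y: 5 ≤ 7)
  C vs A: [5 vs 7, 7 vs 5, 1 vs 5] → C does not strictly dominate A (column X: 5 ≤ 7)
  C vs B: [5 vs 6, 7 vs 5, 1 vs 6] → C does not strictly dominate B (column X: 5 ≤ 6)
No single strategy strictly dominates all others → no strictly dominant strategy.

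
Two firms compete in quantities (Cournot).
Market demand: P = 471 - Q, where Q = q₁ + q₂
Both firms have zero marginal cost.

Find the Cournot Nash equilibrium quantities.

q₁* = q₂* = 157.0; P* = 157.0

Work:
Profit: π_i = P·q_i = (a - q_i - q_j)·q_i
FOC: ∂π_i/∂q_i = a - 2q_i - q_j = 0
Reaction function: q_i = (471 - q_j)/2
Symmetry: q* = 471/3 = 157.0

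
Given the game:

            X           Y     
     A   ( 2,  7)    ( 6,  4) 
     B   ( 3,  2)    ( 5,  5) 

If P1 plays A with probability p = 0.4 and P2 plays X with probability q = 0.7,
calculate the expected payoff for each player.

E[P1] = 3.44, E[P2] = 4.18

Work:
E[P1] = p·q·π₁(A,X) + p·(1-q)·π₁(A,Y) + (1-p)·q·π₁(B,X) + (1-p)·(1-q)·π₁(B,Y)
= 0.4·0.7·2 + 0.4·0.3·6 + 0.6·0.7·3 + 0.6·0.3·5
= 3.44

E[P2] = 4.18 (similar calculation)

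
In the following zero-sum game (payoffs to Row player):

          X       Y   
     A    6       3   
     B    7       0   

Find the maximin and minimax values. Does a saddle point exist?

Maximin = 3, Minimax = 3, Saddle: True

Work:
Row minimums: [3, 0] → maximin = 3
Column maximums: [7, 3] → minimax = 3
Saddle point exists! Game value = 3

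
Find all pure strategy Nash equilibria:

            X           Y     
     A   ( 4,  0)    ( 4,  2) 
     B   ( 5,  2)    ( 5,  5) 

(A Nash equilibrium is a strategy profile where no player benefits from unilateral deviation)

Nash equilibrium: (B, Y)

Work:
Best responses:
  P1 vs X: payoffs [4, 5] → best response B (payoff 5)
  P1 vs Y: payoffs [4, 5] → best response B (payoff 5)
  P2 vs A: payoffs [0, 2] → best response Y (payoff 2)
  P2 vs B: payoffs [2, 5] → best response Y (payoff 5)
Mutual best responses: (B,Y) → Nash equilibria.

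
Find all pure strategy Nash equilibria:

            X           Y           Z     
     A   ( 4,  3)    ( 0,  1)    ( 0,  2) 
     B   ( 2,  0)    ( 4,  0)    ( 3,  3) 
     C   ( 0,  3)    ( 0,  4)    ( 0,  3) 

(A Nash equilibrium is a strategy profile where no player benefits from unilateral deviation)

Nash equilibrium: (A, X), (B, Z)

Work:
Best responses:
  P1 vs X: payoffs [4, 2, 0] → best response A (payoff 4)
  P1 vs Y: payoffs [0, 4, 0] → best response B (payoff 4)
  P1 vs Z: payoffs [0, 3, 0] → best response B (payoff 3)
  P2 vs A: payoffs [3, 1, 2] → best response X (payoff 3)
  P2 vs B: payoffs [0, 0, 3] → best response Z (payoff 3)
  P2 vs C: payoffs [3, 4, 3] → best response Y (payoff 4)
Mutual best responses: (A,X), (B,Z) → Nash equilibria.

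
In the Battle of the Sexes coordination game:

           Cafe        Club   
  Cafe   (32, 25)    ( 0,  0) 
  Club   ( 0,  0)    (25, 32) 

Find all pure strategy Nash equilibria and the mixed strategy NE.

Pure NE: (Cafe, Cafe) and (Club, Club); Mixed NE: p = 0.5614, q = 0.4386

Work:
Check pure NE:
(Cafe, Cafe): (32, 25) - no unilateral deviation beneficial
(Club, Club): (25, 32) - no unilateral deviation beneficial
Mixed NE: P1 plays Cafe with p = 0.5614, P2 plays Cafe with q = 0.4386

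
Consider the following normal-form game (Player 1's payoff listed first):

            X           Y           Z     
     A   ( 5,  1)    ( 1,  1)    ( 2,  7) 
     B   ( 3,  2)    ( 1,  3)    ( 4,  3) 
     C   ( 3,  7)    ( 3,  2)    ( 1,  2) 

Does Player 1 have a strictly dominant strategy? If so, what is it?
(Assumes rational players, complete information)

No strictly dominant strategy exists for Player 1

Work:
A strategy strictly dominates another if it gives a strictly higher payoff against every opponent action. Compare each pair of P1's strategies column-by-column:
  A vs B: [5 vs 3, 1 vs 1, 2 vs 4] → A does not strictly dominate B (column Y: 1 ≤ 1)
  A vs C: [5 vs 3, 1 vs 3, 2 vs 1] → A does not strictly dominate C (column Y: 1 ≤ 3)
  B vs A: [3 vs 5, 1 vs 1, 4 vs 2] → B does not strictly dominate A (column X: 3 ≤ 5)
  B vs C: [3 vs 3, 1 vs 3, 4 vs 1] → B does not strictly dominate C (column X: 3 ≤ 3)
  C vs A: [3 vs 5, 3 vs 1, 1 vs 2] → C does not strictly dominate A (column X: 3 ≤ 5)
  C vs B: [3 vs 3, 3 vs 1, 1 vs 4] → C does not strictly dominate B (column X: 3 ≤ 3)
No single strategy strictly dominates all others → no strictly dominant strategy.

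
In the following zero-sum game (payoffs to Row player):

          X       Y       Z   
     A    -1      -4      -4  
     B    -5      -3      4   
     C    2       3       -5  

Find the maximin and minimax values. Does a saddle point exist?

Maximin = -4, Minimax = 2, Saddle: False

Work:
Row minimums: [-4, -5, -5] → maximin = -4
Column maximums: [2, 3, 4] → minimax = 2
No saddle point (maximin ≠ minimax). Mixed strategy needed.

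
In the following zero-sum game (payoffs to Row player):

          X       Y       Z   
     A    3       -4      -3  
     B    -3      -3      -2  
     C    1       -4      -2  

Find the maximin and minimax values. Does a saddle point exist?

Maximin = -3, Minimax = -3, Saddle: True

Work:
Row minimums: [-4, -3, -4] → maximin = -3
Column maximums: [3, -3, -2] → minimax = -3
Saddle point exists! Game value = -3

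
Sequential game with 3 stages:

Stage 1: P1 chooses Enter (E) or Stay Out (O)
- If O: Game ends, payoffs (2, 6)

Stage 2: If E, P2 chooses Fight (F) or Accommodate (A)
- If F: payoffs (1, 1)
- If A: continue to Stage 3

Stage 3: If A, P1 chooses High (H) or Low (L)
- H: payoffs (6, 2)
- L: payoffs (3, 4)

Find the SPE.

SPE: (E, A, H); Outcome (6, 2)

Work:
Stage 3: P1 chooses H (6 vs 3)
Stage 2: P2: F->1, A->2 (anticipating H). Choose A
Stage 1: P1: O->2, E->6 (anticipating A, H). Choose E
SPE path: E -> A -> H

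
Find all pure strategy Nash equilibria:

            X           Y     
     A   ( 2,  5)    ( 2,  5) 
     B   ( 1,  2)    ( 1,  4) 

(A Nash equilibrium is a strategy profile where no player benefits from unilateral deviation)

Nash equilibrium: (A, X), (A, Y)

Work:
Best responses:
  P1 vs X: payoffs [2, 1] → best response A (payoff 2)
  P1 vs Y: payoffs [2, 1] → best response A (payoff 2)
  P2 vs A: payoffs [5, 5] → best response X/Y (payoff 5)
  P2 vs B: payoffs [2, 4] → best response Y (payoff 4)
Mutual best responses: (A,X), (A,Y) → Nash equilibria.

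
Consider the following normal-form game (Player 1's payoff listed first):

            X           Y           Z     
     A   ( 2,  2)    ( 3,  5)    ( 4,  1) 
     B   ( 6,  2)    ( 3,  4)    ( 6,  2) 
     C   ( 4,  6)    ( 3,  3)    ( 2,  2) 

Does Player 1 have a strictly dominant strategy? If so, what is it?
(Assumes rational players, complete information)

No strictly dominant strategy exists for Player 1

Work:
A strategy strictly dominates another if it gives a strictly higher payoff against every opponent action. Compare each pair of P1's strategies column-by-column:
  A vs B: [2 vs 6, 3 vs 3, 4 vs 6] → A does not strictly dominate B (column X: 2 ≤ 6)
  A vs C: [2 vs 4, 3 vs 3, 4 vs 2] → A does not strictly dominate C (column X: 2 ≤ 4)
  B vs A: [6 vs 2, 3 vs 3, 6 vs 4] → B does not strictly dominate A (column Y: 3 ≤ 3)
  B vs C: [6 vs 4, 3 vs 3, 6 vs 2] → B does not strictly dominate C (column Y: 3 ≤ 3)
  C vs A: [4 vs 2, 3 vs 3, 2 vs 4] → C does not strictly dominate A (column Y: 3 ≤ 3)
  C vs B: [4 vs 6, 3 vs 3, 2 vs 6] → C does not strictly dominate B (column X: 4 ≤ 6)
No single strategy strictly dominates all others → no strictly dominant strategy.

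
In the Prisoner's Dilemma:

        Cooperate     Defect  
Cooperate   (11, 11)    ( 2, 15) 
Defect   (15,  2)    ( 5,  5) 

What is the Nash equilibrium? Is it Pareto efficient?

(Defect, Defect) is NE; not Pareto efficient

Work:
Defect dominates Cooperate for both players:
If P2 cooperates: Defect (15) > Cooperate (11)
If P2 defects: Defect (5) > Cooperate (2)
NE: (Defect, Defect) with payoff (5, 5)
But (Cooperate, Cooperate) = (11, 11) Pareto dominates (5, 5)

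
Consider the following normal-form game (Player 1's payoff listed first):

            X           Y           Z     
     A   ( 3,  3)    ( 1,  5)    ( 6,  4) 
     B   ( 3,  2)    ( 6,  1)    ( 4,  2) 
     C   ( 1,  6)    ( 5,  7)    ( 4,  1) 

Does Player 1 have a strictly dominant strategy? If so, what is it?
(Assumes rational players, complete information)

No strictly dominant strategy exists for Player 1

Work:
A strategy strictly dominates another if it gives a strictly higher payoff against every opponent action. Compare each pair of P1's strategies column-by-column:
  A vs B: [3 vs 3, 1 vs 6, 6 vs 4] → A does not strictly dominate B (column X: 3 ≤ 3)
  A vs C: [3 vs 1, 1 vs 5, 6 vs 4] → A does not strictly dominate C (column Y: 1 ≤ 5)
  B vs A: [3 vs 3, 6 vs 1, 4 vs 6] → B does not strictly dominate A (column X: 3 ≤ 3)
  B vs C: [3 vs 1, 6 vs 5, 4 vs 4] → B does not strictly dominate C (column Z: 4 ≤ 4)
  C vs A: [1 vs 3, 5 vs 1, 4 vs 6] → C does not strictly dominate A (column X: 1 ≤ 3)
  C vs B: [1 vs 3, 5 vs 6, 4 vs 4] → C does not strictly dominate B (column X: 1 ≤ 3)
No single strategy strictly dominates all others → no strictly dominant strategy.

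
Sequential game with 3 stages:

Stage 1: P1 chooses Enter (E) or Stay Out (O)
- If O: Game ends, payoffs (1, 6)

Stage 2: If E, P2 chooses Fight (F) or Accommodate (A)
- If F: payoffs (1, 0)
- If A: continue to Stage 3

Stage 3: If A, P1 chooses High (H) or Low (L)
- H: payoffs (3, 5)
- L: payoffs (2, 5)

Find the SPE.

SPE: (E, A, H); Outcome (3, 5)

Work:
Stage 3: P1 chooses H (3 vs 2)
Stage 2: P2: F->0, A->5 (anticipating H). Choose A
Stage 1: P1: O->1, E->3 (anticipating A, H). Choose E
SPE path: E -> A -> H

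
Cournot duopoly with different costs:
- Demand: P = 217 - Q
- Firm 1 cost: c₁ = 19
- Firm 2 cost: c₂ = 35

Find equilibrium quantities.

q₁* = 71.33, q₂* = 55.33

Work:
Reaction: q₁ = (217 - 19 - q₂)/2
Reaction: q₂ = (217 - 35 - q₁)/2
Solve simultaneously:
q₁* = (217 - 2×19 + 35)/3 = 71.33
q₂* = (217 - 2×35 + 19)/3 = 55.33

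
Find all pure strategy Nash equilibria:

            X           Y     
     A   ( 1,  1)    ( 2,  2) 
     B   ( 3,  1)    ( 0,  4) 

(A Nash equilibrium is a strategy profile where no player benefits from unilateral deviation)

Nash equilibrium: (A, Y)

Work:
Best responses:
  P1 vs X: payoffs [1, 3] → best response B (payoff 3)
  P1 vs Y: payoffs [2, 0] → best response A (payoff 2)
  P2 vs A: payoffs [1, 2] → best response Y (payoff 2)
  P2 vs B: payoffs [1, 4] → best response Y (payoff 4)
Mutual best responses: (A,Y) → Nash equilibria.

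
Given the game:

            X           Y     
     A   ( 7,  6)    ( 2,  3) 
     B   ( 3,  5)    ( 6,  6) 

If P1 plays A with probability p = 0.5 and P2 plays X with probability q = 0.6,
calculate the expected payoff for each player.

E[P1] = 4.6, E[P2] = 5.1

Work:
E[P1] = p·q·π₁(A,X) + p·(1-q)·π₁(A,Y) + (1-p)·q·π₁(B,X) + (1-p)·(1-q)·π₁(B,Y)
= 0.5·0.6·7 + 0.5·0.4·2 + 0.5·0.6·3 + 0.5·0.4·6
= 4.6

E[P2] = 5.1 (similar calculation)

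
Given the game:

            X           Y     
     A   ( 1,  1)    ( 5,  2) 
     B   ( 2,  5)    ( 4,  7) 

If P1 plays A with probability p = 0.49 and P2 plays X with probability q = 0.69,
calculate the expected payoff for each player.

E[P1] = 2.4338, E[P2] = 3.5081

Work:
E[P1] = p·q·π₁(A,X) + p·(1-q)·π₁(A,Y) + (1-p)·q·π₁(B,X) + (1-p)·(1-q)·π₁(B,Y)
= 0.49·0.69·1 + 0.49·0.31·5 + 0.51·0.69·2 + 0.51·0.31·4
= 2.4338

E[P2] = 3.5081 (similar calculation)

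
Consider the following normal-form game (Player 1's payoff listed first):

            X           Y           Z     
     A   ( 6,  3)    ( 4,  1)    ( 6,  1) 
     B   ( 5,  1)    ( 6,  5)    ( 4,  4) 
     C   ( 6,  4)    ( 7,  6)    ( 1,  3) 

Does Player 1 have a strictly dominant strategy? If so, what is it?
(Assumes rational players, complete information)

No strictly dominant strategy exists for Player 1

Work:
A strategy strictly dominates another if it gives a strictly higher payoff against every opponent action. Compare each pair of P1's strategies column-by-column:
  A vs B: [6 vs 5, 4 vs 6, 6 vs 4] → A does not strictly dominate B (column Y: 4 ≤ 6)
  A vs C: [6 vs 6, 4 vs 7, 6 vs 1] → A does not strictly dominate C (column X: 6 ≤ 6)
  B vs A: [5 vs 6, 6 vs 4, 4 vs 6] → B does not strictly dominate A (column X: 5 ≤ 6)
  B vs C: [5 vs 6, 6 vs 7, 4 vs 1] → B does not strictly dominate C (column X: 5 ≤ 6)
  C vs A: [6 vs 6, 7 vs 4, 1 vs 6] → C does not strictly dominate A (column X: 6 ≤ 6)
  C vs B: [6 vs 5, 7 vs 6, 1 vs 4] → C does not strictly dominate B (column Z: 1 ≤ 4)
No single strategy strictly dominates all others → no strictly dominant strategy.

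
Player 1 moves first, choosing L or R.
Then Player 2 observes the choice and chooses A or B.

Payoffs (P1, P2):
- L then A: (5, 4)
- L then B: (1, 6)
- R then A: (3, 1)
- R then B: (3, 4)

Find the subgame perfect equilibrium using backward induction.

P1 plays R, P2 plays B after L and B after R; Payoff (3, 4)

Work:
Backward induction:
After L: P2 chooses B → P1 gets 1
After R: P2 chooses B → P1 gets 3
P1 chooses R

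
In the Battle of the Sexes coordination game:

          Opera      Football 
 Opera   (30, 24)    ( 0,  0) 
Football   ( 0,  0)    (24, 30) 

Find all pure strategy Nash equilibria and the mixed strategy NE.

Pure NE: (Opera, Opera) and (Football, Football); Mixed NE: p = 0.5556, q = 0.4444

Work:
Check pure NE:
(Opera, Opera): (30, 24) - no unilateral deviation beneficial
(Football, Football): (24, 30) - no unilateral deviation beneficial
Mixed NE: P1 plays Opera with p = 0.5556, P2 plays Opera with q = 0.4444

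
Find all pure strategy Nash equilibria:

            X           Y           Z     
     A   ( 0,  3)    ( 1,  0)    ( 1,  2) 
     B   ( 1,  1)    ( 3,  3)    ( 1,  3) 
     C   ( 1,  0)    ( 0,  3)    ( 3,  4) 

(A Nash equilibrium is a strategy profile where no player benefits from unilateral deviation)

Nash equilibrium: (B, Y), (C, Z)

Work:
Best responses:
  P1 vs X: payoffs [0, 1, 1] → best response B/C (payoff 1)
  P1 vs Y: payoffs [1, 3, 0] → best response B (payoff 3)
  P1 vs Z: payoffs [1, 1, 3] → best response C (payoff 3)
  P2 vs A: payoffs [3, 0, 2] → best response X (payoff 3)
  P2 vs B: payoffs [1, 3, 3] → best response Y/Z (payoff 3)
  P2 vs C: payoffs [0, 3, 4] → best response Z (payoff 4)
Mutual best responses: (B,Y), (C,Z) → Nash equilibria.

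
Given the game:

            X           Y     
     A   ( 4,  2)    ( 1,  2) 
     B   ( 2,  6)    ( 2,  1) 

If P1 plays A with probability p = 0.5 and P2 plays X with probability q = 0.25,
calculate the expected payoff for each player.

E[P1] = 1.875, E[P2] = 2.125

Work:
E[P1] = p·q·π₁(A,X) + p·(1-q)·π₁(A,Y) + (1-p)·q·π₁(B,X) + (1-p)·(1-q)·π₁(B,Y)
= 0.5·0.25·4 + 0.5·0.75·1 + 0.5·0.25·2 + 0.5·0.75·2
= 1.875

E[P2] = 2.125 (similar calculation)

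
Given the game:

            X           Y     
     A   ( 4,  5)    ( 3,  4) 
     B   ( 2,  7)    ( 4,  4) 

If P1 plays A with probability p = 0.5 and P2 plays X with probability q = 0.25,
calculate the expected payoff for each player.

E[P1] = 3.375, E[P2] = 4.5

Work:
E[P1] = p·q·π₁(A,X) + p·(1-q)·π₁(A,Y) + (1-p)·q·π₁(B,X) + (1-p)·(1-q)·π₁(B,Y)
= 0.5·0.25·4 + 0.5·0.75·3 + 0.5·0.25·2 + 0.5·0.75·4
= 3.375

E[P2] = 4.5 (similar calculation)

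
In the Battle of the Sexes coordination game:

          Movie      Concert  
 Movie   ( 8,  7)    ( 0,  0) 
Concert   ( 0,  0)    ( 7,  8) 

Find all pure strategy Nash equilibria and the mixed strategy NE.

Pure NE: (Movie, Movie) and (Concert, Concert); Mixed NE: p = 0.5333, q = 0.4667

Work:
Check pure NE:
(Movie, Movie): (8, 7) - no unilateral deviation beneficial
(Concert, Concert): (7, 8) - no unilateral deviation beneficial
Mixed NE: P1 plays Movie with p = 0.5333, P2 plays Movie with q = 0.4667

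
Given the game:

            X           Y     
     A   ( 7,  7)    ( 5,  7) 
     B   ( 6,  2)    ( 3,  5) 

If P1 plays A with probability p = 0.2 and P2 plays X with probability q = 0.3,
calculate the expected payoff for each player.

E[P1] = 4.24, E[P2] = 4.68

Work:
E[P1] = p·q·π₁(A,X) + p·(1-q)·π₁(A,Y) + (1-p)·q·π₁(B,X) + (1-p)·(1-q)·π₁(B,Y)
= 0.2·0.3·7 + 0.2·0.7·5 + 0.8·0.3·6 + 0.8·0.7·3
= 4.24

E[P2] = 4.68 (similar calculation)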